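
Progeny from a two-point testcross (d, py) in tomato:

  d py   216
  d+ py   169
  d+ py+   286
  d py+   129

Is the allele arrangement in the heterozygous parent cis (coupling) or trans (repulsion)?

cis

The two most frequent classes are d+ py+ (286) and d py (216); these are the parental (non-recombinant) types.
So the F1 carried d+ py+ on one chromosome and d py on the other — the recessive alleles are on the same chromosome (cis / coupling).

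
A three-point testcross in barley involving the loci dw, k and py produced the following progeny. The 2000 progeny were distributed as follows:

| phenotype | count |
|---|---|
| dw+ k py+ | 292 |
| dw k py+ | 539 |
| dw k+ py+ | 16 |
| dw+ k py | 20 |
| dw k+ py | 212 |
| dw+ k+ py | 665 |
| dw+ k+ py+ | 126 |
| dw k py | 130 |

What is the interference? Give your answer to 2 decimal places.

0.54

The two most frequent reciprocal classes, dw k py+ and dw+ k+ py, are the parental types, so the F1 was dw k py+ / dw+ k+ py.
The two rarest classes, dw k+ py+ and dw+ k py, are the double crossovers. Comparing them with the parentals, only the k allele has switched, so k is the middle locus and the order is py – k – dw.
py–k: (256 + 36)/2000 = 0.1460; k–dw: (504 + 36)/2000 = 0.2700.
Expected DCO frequency = 0.1460 × 0.2700 ≈ 0.03942; observed = 36/2000 ≈ 0.01800.
Coefficient of coincidence = 0.01800/0.03942 ≈ 0.46; interference = 1 − 0.46 = 0.54.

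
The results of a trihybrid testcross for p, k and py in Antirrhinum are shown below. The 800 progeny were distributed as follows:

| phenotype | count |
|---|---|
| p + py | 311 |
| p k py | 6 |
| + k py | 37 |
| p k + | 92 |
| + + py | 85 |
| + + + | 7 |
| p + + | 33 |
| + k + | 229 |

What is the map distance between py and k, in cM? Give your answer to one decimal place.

The two most frequent reciprocal classes, p + py and + k +, are the parental types, so the F1 was p + py / + k +.
The two rarest classes, p k py and + + +, are the double crossovers. Comparing them with the parentals, only the k allele has switched, so k is the middle locus and the order is py – k – p.
Crossovers in the py–k interval produce the single-crossover classes p + + and + k py (33 + 37 = 70) plus the double crossovers (13).
RF(py–k) = (70 + 13) / 800 = 83/800 = 0.1037 → 10.4 cM.

10.4 cM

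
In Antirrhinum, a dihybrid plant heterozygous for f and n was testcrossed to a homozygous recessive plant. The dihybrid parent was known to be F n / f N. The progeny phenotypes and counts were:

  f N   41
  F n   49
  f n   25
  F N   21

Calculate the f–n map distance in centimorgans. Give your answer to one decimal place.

The recombinant classes are F N and f n: 21 + 25 = 46.
Recombination frequency = 46/136 = 0.3382 ≈ 33.8%, i.e. 33.8 centimorgans.

33.8 centimorgans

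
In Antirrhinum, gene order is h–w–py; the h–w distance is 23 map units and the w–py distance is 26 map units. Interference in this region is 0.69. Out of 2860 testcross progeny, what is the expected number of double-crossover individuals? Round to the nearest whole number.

Map distances give recombination frequencies of 0.230 and 0.260 for the two intervals.
With interference 0.69 (so coincidence = 0.31), expected double-crossover frequency = 0.230 × 0.260 × 0.31 = 0.01854.
Expected number = 0.01854 × 2860 = 53.02 ≈ 53.

53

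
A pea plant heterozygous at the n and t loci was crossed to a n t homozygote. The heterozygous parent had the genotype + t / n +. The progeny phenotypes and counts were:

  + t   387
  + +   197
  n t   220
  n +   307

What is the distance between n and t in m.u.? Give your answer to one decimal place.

37.5 m.u.

The recombinant classes are + + and n t: 197 + 220 = 417.
Recombination frequency = 417/1111 = 0.3753 ≈ 37.5%, i.e. 37.5 m.u.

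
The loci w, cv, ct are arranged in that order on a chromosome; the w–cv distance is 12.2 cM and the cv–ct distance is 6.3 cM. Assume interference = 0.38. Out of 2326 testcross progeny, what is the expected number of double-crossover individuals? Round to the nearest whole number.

11

Map distances give recombination frequencies of 0.122 and 0.063 for the two intervals.
With interference 0.38 (so coincidence = 0.62), expected double-crossover frequency = 0.122 × 0.063 × 0.62 = 0.00477.
Expected number = 0.00477 × 2326 = 11.08 ≈ 11.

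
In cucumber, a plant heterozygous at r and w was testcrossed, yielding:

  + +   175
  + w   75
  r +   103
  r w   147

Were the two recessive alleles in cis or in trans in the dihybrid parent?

The two most frequent classes are + + (175) and r w (147); these are the parental (non-recombinant) types.
So the F1 carried + + on one chromosome and r w on the other — the recessive alleles are on the same chromosome (cis / coupling).

cis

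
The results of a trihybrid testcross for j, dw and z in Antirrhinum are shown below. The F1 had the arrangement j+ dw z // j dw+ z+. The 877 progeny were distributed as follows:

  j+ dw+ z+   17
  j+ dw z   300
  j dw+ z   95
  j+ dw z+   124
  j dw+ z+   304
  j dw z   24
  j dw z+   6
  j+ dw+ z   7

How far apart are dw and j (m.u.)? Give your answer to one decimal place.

6.2 m.u.

The two rarest classes, j+ dw+ z and j dw z+, are the double crossovers. Comparing them with the parentals, only the dw allele has switched, so dw is the middle locus and the order is j – dw – z.
Crossovers in the j–dw interval produce the single-crossover classes j dw z and j+ dw+ z+ (24 + 17 = 41) plus the double crossovers (13).
RF(j–dw) = (41 + 13) / 877 = 54/877 = 0.0616 → 6.2 m.u.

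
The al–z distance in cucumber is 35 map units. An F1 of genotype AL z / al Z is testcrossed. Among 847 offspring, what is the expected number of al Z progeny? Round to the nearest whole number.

275

A map distance of 35 map units corresponds to a recombination frequency of 0.350.
The F1 is AL z / al Z, so al Z is a parental gamete class with expected frequency (1 − r)/2 = 0.650/2 = 0.3250.
Expected number = 0.3250 × 847 = 275.28 ≈ 275.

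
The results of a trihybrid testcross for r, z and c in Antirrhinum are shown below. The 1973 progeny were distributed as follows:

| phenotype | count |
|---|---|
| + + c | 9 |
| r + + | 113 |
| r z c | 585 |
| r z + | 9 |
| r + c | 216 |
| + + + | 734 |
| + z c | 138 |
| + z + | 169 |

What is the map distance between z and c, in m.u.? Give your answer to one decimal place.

20.4 m.u.

The two most frequent reciprocal classes, + + + and r z c, are the parental types, so the F1 was + + + / r z c.
The two rarest classes, + + c and r z +, are the double crossovers. Comparing them with the parentals, only the c allele has switched, so c is the middle locus and the order is z – c – r.
Crossovers in the z–c interval produce the single-crossover classes + z + and r + c (169 + 216 = 385) plus the double crossovers (18).
RF(z–c) = (385 + 18) / 1973 = 403/1973 = 0.2043 → 20.4 m.u.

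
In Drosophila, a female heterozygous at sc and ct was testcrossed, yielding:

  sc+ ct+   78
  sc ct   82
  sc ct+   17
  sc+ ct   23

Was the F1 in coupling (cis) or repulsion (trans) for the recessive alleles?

The two most frequent classes are sc+ ct+ (78) and sc ct (82); these are the parental (non-recombinant) types.
So the F1 carried sc+ ct+ on one chromosome and sc ct on the other — the recessive alleles are on the same chromosome (cis / coupling).

cis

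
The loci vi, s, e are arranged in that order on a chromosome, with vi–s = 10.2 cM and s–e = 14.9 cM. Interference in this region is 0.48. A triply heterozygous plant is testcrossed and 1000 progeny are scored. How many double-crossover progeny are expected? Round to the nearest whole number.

8

Map distances give recombination frequencies of 0.102 and 0.149 for the two intervals.
With interference 0.48 (so coincidence = 0.52), expected double-crossover frequency = 0.102 × 0.149 × 0.52 = 0.00790.
Expected number = 0.00790 × 1000 = 7.90 ≈ 8.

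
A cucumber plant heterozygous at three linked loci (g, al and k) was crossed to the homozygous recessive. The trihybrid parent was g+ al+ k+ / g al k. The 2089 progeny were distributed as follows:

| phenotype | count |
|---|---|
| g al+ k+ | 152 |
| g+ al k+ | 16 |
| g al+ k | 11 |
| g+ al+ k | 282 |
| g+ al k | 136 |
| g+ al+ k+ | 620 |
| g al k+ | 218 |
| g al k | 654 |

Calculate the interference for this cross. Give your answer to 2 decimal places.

The two rarest classes, g+ al k+ and g al+ k, are the double crossovers. Comparing them with the parentals, only the al allele has switched, so al is the middle locus and the order is g – al – k.
g–al: (288 + 27)/2089 = 0.1508; al–k: (500 + 27)/2089 = 0.2523.
Expected DCO frequency = 0.1508 × 0.2523 ≈ 0.03805; observed = 27/2089 ≈ 0.01292.
Coefficient of coincidence = 0.01292/0.03805 ≈ 0.34; interference = 1 − 0.34 = 0.66.

0.66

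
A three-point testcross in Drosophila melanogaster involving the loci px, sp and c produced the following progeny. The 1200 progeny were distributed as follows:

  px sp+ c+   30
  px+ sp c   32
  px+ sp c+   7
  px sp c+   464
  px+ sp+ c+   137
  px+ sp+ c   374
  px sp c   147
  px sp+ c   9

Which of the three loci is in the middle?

px

The two most frequent reciprocal classes, px+ sp+ c and px sp c+, are the parental types, so the F1 was px+ sp+ c / px sp c+.
The two rarest classes, px sp+ c and px+ sp c+, are the double crossovers. Comparing them with the parentals, only the px allele has switched, so px is the middle locus and the order is c – px – sp.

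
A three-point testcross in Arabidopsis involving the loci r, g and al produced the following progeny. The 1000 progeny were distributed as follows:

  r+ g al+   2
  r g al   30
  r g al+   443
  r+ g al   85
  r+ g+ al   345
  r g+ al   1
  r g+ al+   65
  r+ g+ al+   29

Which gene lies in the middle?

The two most frequent reciprocal classes, r g al+ and r+ g+ al, are the parental types, so the F1 was r g al+ / r+ g+ al.
The two rarest classes, r+ g al+ and r g+ al, are the double crossovers. Comparing them with the parentals, only the r allele has switched, so r is the middle locus and the order is al – r – g.

r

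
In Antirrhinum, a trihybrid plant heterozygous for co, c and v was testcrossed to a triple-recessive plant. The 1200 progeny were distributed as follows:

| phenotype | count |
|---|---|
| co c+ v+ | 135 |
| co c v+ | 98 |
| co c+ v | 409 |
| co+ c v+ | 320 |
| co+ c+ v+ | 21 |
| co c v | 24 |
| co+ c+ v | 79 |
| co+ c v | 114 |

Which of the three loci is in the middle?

c

The two most frequent reciprocal classes, co+ c v+ and co c+ v, are the parental types, so the F1 was co+ c v+ / co c+ v.
The two rarest classes, co+ c+ v+ and co c v, are the double crossovers. Comparing them with the parentals, only the c allele has switched, so c is the middle locus and the order is v – c – co.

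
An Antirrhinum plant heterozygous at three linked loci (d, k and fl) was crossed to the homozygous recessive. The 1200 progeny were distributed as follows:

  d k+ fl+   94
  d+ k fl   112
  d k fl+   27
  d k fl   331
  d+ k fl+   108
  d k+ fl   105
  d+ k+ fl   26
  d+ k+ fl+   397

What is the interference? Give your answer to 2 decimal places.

0.08

The two most frequent reciprocal classes, d+ k+ fl+ and d k fl, are the parental types, so the F1 was d+ k+ fl+ / d k fl.
The two rarest classes, d+ k+ fl and d k fl+, are the double crossovers. Comparing them with the parentals, only the fl allele has switched, so fl is the middle locus and the order is k – fl – d.
k–fl: (213 + 53)/1200 = 0.2217; fl–d: (206 + 53)/1200 = 0.2158.
Expected DCO frequency = 0.2217 × 0.2158 ≈ 0.04784; observed = 53/1200 ≈ 0.04417.
Coefficient of coincidence = 0.04417/0.04784 ≈ 0.92; interference = 1 − 0.92 = 0.08.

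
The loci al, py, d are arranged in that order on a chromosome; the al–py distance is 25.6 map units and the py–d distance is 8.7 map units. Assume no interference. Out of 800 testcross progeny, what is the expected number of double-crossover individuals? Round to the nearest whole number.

18

Map distances give recombination frequencies of 0.256 and 0.087 for the two intervals.
With no interference, expected double-crossover frequency = 0.256 × 0.087 = 0.02227.
Expected number = 0.02227 × 800 = 17.82 ≈ 18.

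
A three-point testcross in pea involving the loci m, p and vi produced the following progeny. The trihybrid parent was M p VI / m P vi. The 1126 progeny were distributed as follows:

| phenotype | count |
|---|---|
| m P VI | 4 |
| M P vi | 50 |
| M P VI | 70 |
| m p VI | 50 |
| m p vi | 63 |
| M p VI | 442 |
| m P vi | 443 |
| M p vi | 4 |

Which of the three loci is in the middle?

vi

The two rarest classes, M p vi and m P VI, are the double crossovers. Comparing them with the parentals, only the vi allele has switched, so vi is the middle locus and the order is m – vi – p.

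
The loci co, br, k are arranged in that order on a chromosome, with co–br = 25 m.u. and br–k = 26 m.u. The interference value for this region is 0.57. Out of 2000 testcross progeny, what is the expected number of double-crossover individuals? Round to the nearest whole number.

56

Map distances give recombination frequencies of 0.250 and 0.260 for the two intervals.
With interference 0.57 (so coincidence = 0.43), expected double-crossover frequency = 0.250 × 0.260 × 0.43 = 0.02795.
Expected number = 0.02795 × 2000 = 55.90 ≈ 56.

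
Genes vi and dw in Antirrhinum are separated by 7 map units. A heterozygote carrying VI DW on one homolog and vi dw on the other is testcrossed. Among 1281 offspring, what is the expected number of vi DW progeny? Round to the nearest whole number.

45

A map distance of 7 map units corresponds to a recombination frequency of 0.070.
The F1 is VI DW / vi dw, so vi DW is a recombinant gamete class with expected frequency r/2 = 0.070/2 = 0.0350.
Expected number = 0.0350 × 1281 = 44.84 ≈ 45.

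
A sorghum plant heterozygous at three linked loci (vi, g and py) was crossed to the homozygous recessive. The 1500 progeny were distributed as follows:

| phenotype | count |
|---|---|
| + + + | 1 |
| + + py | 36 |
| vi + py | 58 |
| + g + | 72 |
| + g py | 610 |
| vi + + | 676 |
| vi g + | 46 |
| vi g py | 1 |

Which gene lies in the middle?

vi

The two most frequent reciprocal classes, vi + + and + g py, are the parental types, so the F1 was vi + + / + g py.
The two rarest classes, + + + and vi g py, are the double crossovers. Comparing them with the parentals, only the vi allele has switched, so vi is the middle locus and the order is g – vi – py.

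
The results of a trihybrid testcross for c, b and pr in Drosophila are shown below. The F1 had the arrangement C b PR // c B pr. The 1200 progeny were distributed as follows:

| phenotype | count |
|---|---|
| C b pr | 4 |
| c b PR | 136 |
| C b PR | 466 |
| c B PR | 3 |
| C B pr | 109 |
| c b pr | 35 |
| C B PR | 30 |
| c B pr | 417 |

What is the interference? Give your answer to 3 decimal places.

0.537

The two rarest classes, C b pr and c B PR, are the double crossovers. Comparing them with the parentals, only the pr allele has switched, so pr is the middle locus and the order is c – pr – b.
c–pr: (245 + 7)/1200 = 0.2100; pr–b: (65 + 7)/1200 = 0.0600.
Expected DCO frequency = 0.2100 × 0.0600 ≈ 0.01260; observed = 7/1200 ≈ 0.00583.
Coefficient of coincidence = 0.00583/0.01260 ≈ 0.463; interference = 1 − 0.463 = 0.537.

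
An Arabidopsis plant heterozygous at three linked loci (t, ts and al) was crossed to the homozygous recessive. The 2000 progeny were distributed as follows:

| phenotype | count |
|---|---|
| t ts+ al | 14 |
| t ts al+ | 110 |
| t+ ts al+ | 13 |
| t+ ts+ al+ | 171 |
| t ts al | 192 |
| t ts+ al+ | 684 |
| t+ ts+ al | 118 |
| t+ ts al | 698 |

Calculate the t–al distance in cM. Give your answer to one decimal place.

19.5 cM

The two most frequent reciprocal classes, t+ ts al and t ts+ al+, are the parental types, so the F1 was t+ ts al / t ts+ al+.
The two rarest classes, t+ ts al+ and t ts+ al, are the double crossovers. Comparing them with the parentals, only the al allele has switched, so al is the middle locus and the order is ts – al – t.
Crossovers in the al–t interval produce the single-crossover classes t ts al and t+ ts+ al+ (192 + 171 = 363) plus the double crossovers (27).
RF(al–t) = (363 + 27) / 2000 = 390/2000 = 0.1950 → 19.5 cM.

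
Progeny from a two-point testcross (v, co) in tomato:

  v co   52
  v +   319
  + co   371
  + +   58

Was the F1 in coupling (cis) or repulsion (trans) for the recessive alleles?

trans

The two most frequent classes are + co (371) and v + (319); these are the parental (non-recombinant) types.
So the F1 carried + co on one chromosome and v + on the other — the recessive alleles are on opposite chromosomes (trans / repulsion).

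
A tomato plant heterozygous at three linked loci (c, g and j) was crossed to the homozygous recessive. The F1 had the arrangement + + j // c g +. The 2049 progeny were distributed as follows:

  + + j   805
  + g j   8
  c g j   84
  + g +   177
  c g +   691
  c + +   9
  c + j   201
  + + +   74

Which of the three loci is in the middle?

g

The two rarest classes, + g j and c + +, are the double crossovers. Comparing them with the parentals, only the g allele has switched, so g is the middle locus and the order is j – g – c.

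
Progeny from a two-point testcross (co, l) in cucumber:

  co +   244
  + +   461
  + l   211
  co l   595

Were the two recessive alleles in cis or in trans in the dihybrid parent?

The two most frequent classes are + + (461) and co l (595); these are the parental (non-recombinant) types.
So the F1 carried + + on one chromosome and co l on the other — the recessive alleles are on the same chromosome (cis / coupling).

cis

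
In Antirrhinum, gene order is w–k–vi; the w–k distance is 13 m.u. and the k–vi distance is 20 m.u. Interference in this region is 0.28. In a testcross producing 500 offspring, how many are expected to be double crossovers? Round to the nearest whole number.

Map distances give recombination frequencies of 0.130 and 0.200 for the two intervals.
With interference 0.28 (so coincidence = 0.72), expected double-crossover frequency = 0.130 × 0.200 × 0.72 = 0.01872.
Expected number = 0.01872 × 500 = 9.36 ≈ 9.

9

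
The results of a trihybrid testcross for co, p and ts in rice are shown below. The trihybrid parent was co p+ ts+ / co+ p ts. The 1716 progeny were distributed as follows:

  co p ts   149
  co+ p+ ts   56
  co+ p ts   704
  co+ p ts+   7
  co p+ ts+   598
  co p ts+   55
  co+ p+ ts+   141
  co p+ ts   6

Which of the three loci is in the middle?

ts

The two rarest classes, co p+ ts and co+ p ts+, are the double crossovers. Comparing them with the parentals, only the ts allele has switched, so ts is the middle locus and the order is co – ts – p.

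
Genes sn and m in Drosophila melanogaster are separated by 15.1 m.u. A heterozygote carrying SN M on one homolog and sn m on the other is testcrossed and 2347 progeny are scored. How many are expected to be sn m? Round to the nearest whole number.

996

A map distance of 15.1 m.u. corresponds to a recombination frequency of 0.151.
The F1 is SN M / sn m, so sn m is a parental gamete class with expected frequency (1 − r)/2 = 0.849/2 = 0.4245.
Expected number = 0.4245 × 2347 = 996.30 ≈ 996.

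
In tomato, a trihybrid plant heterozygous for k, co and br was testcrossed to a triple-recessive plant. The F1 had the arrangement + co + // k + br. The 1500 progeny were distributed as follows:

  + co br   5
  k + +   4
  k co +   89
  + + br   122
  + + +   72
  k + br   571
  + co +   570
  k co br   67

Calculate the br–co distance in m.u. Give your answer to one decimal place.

9.9 m.u.

The two rarest classes, + co br and k + +, are the double crossovers. Comparing them with the parentals, only the br allele has switched, so br is the middle locus and the order is co – br – k.
Crossovers in the co–br interval produce the single-crossover classes + + + and k co br (72 + 67 = 139) plus the double crossovers (9).
RF(co–br) = (139 + 9) / 1500 = 148/1500 = 0.0987 → 9.9 m.u.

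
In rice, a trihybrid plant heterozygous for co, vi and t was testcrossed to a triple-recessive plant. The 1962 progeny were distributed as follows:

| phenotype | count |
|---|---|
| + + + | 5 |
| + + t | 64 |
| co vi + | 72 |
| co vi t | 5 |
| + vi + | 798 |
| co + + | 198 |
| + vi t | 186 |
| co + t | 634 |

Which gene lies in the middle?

vi

The two most frequent reciprocal classes, + vi + and co + t, are the parental types, so the F1 was + vi + / co + t.
The two rarest classes, + + + and co vi t, are the double crossovers. Comparing them with the parentals, only the vi allele has switched, so vi is the middle locus and the order is t – vi – co.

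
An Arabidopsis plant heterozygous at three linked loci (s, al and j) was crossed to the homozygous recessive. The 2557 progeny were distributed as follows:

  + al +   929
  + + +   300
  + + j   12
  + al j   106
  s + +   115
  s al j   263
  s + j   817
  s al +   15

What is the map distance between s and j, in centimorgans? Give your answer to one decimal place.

The two most frequent reciprocal classes, + al + and s + j, are the parental types, so the F1 was + al + / s + j.
The two rarest classes, s al + and + + j, are the double crossovers. Comparing them with the parentals, only the s allele has switched, so s is the middle locus and the order is al – s – j.
Crossovers in the s–j interval produce the single-crossover classes + al j and s + + (106 + 115 = 221) plus the double crossovers (27).
RF(s–j) = (221 + 27) / 2557 = 248/2557 = 0.0970 → 9.7 centimorgans.

9.7 centimorgans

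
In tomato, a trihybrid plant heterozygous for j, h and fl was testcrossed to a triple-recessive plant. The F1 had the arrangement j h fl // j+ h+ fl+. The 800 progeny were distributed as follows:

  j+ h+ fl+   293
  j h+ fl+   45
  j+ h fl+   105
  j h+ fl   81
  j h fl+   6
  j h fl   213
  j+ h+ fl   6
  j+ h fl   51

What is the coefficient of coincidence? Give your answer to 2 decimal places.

The two rarest classes, j h fl+ and j+ h+ fl, are the double crossovers. Comparing them with the parentals, only the fl allele has switched, so fl is the middle locus and the order is j – fl – h.
j–fl: (96 + 12)/800 = 0.1350; fl–h: (186 + 12)/800 = 0.2475.
Expected DCO frequency = 0.1350 × 0.2475 ≈ 0.03341; observed = 12/800 ≈ 0.01500.
Coefficient of coincidence = 0.01500/0.03341 ≈ 0.45.

0.45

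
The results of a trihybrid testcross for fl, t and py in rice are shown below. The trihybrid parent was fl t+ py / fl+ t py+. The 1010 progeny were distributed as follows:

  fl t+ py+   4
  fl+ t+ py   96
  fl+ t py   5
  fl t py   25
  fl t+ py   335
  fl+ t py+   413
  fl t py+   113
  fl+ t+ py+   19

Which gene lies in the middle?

py

The two rarest classes, fl t+ py+ and fl+ t py, are the double crossovers. Comparing them with the parentals, only the py allele has switched, so py is the middle locus and the order is fl – py – t.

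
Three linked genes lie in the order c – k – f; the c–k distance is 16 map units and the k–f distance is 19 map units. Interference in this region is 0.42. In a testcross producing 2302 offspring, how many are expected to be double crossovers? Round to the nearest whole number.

Map distances give recombination frequencies of 0.160 and 0.190 for the two intervals.
With interference 0.42 (so coincidence = 0.58), expected double-crossover frequency = 0.160 × 0.190 × 0.58 = 0.01763.
Expected number = 0.01763 × 2302 = 40.59 ≈ 41.

41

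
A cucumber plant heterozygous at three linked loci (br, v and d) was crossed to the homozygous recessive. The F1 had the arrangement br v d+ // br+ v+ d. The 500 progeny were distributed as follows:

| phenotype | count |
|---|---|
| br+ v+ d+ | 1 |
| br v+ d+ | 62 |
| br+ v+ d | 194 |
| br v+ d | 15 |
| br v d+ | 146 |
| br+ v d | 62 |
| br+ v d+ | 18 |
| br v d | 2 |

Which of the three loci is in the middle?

The two rarest classes, br v d and br+ v+ d+, are the double crossovers. Comparing them with the parentals, only the d allele has switched, so d is the middle locus and the order is v – d – br.

d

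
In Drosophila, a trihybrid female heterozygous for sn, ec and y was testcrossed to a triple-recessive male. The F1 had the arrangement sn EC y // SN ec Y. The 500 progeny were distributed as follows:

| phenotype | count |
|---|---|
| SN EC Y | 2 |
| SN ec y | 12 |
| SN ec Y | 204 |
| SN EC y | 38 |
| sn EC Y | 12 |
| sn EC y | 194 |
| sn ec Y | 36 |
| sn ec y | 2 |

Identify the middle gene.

The two rarest classes, sn ec y and SN EC Y, are the double crossovers. Comparing them with the parentals, only the ec allele has switched, so ec is the middle locus and the order is y – ec – sn.

ec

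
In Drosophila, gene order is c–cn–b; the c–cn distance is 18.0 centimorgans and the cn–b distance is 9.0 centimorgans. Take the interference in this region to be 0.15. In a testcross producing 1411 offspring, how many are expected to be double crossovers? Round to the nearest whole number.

Map distances give recombination frequencies of 0.180 and 0.090 for the two intervals.
With interference 0.15 (so coincidence = 0.85), expected double-crossover frequency = 0.180 × 0.090 × 0.85 = 0.01377.
Expected number = 0.01377 × 1411 = 19.43 ≈ 19.

19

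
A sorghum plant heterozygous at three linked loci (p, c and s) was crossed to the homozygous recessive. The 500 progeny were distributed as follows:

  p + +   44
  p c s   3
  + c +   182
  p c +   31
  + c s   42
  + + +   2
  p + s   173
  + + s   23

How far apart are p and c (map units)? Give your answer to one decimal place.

11.8 map units

The two most frequent reciprocal classes, p + s and + c +, are the parental types, so the F1 was p + s / + c +.
The two rarest classes, p c s and + + +, are the double crossovers. Comparing them with the parentals, only the c allele has switched, so c is the middle locus and the order is s – c – p.
Crossovers in the c–p interval produce the single-crossover classes + + s and p c + (23 + 31 = 54) plus the double crossovers (5).
RF(c–p) = (54 + 5) / 500 = 59/500 = 0.1180 → 11.8 map units.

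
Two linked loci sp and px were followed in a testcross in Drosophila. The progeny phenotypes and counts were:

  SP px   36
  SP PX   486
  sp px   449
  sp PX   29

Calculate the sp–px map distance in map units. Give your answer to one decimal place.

6.5 map units

The two most frequent classes, SP PX (486) and sp px (449), are the parental types, so the F1 was SP PX / sp px.
The recombinant classes are SP px and sp PX: 36 + 29 = 65.
Recombination frequency = 65/1000 = 0.0650 ≈ 6.5%, i.e. 6.5 map units.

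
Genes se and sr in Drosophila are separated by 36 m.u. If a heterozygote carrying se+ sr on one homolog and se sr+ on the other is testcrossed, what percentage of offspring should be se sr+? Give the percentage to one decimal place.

A map distance of 36 m.u. corresponds to a recombination frequency of 0.360.
The F1 is se+ sr / se sr+, so se sr+ is a parental gamete class with expected frequency (1 − r)/2 = 0.640/2 = 0.3200.
That is 0.3200 = 32.0% of the progeny.

32.0%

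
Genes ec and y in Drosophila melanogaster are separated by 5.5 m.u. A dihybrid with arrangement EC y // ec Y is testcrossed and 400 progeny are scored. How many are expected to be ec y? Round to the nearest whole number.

11

A map distance of 5.5 m.u. corresponds to a recombination frequency of 0.055.
The F1 is EC y / ec Y, so ec y is a recombinant gamete class with expected frequency r/2 = 0.055/2 = 0.0275.
Expected number = 0.0275 × 400 = 11.00 ≈ 11.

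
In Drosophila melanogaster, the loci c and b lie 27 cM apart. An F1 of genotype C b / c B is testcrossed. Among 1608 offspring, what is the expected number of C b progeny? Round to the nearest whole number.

587

A map distance of 27 cM corresponds to a recombination frequency of 0.270.
The F1 is C b / c B, so C b is a parental gamete class with expected frequency (1 − r)/2 = 0.730/2 = 0.3650.
Expected number = 0.3650 × 1608 = 586.92 ≈ 587.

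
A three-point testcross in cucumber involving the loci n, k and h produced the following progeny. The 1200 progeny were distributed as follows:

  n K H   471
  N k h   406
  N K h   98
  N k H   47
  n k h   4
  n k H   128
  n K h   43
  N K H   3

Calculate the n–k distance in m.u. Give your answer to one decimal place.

19.4 m.u.

The two most frequent reciprocal classes, n K H and N k h, are the parental types, so the F1 was n K H / N k h.
The two rarest classes, N K H and n k h, are the double crossovers. Comparing them with the parentals, only the n allele has switched, so n is the middle locus and the order is h – n – k.
Crossovers in the n–k interval produce the single-crossover classes n k H and N K h (128 + 98 = 226) plus the double crossovers (7).
RF(n–k) = (226 + 7) / 1200 = 233/1200 = 0.1942 → 19.4 m.u.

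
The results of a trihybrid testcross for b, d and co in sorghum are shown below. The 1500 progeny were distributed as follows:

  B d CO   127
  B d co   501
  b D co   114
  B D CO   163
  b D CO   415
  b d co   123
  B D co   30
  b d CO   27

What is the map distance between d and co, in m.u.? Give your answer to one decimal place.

19.9 m.u.

The two most frequent reciprocal classes, b D CO and B d co, are the parental types, so the F1 was b D CO / B d co.
The two rarest classes, b d CO and B D co, are the double crossovers. Comparing them with the parentals, only the d allele has switched, so d is the middle locus and the order is b – d – co.
Crossovers in the d–co interval produce the single-crossover classes b D co and B d CO (114 + 127 = 241) plus the double crossovers (57).
RF(d–co) = (241 + 57) / 1500 = 298/1500 = 0.1987 → 19.9 m.u.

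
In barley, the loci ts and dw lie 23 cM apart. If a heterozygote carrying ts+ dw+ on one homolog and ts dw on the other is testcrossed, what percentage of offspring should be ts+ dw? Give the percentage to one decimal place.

11.5%

A map distance of 23 cM corresponds to a recombination frequency of 0.230.
The F1 is ts+ dw+ / ts dw, so ts+ dw is a recombinant gamete class with expected frequency r/2 = 0.230/2 = 0.1150.
That is 0.1150 = 11.5% of the progeny.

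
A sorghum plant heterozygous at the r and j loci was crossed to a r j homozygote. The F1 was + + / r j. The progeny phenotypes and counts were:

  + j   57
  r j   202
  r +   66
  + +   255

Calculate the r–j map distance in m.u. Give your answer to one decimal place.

The recombinant classes are + j and r +: 57 + 66 = 123.
Recombination frequency = 123/580 = 0.2121 ≈ 21.2%, i.e. 21.2 m.u.

21.2 m.u.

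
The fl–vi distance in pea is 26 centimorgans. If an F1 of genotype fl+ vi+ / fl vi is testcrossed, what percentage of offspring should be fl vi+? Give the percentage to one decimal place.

13.0%

A map distance of 26 centimorgans corresponds to a recombination frequency of 0.260.
The F1 is fl+ vi+ / fl vi, so fl vi+ is a recombinant gamete class with expected frequency r/2 = 0.260/2 = 0.1300.
That is 0.1300 = 13.0% of the progeny.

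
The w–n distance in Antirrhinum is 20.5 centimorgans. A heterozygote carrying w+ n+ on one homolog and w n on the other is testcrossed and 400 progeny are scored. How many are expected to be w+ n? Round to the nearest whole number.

A map distance of 20.5 centimorgans corresponds to a recombination frequency of 0.205.
The F1 is w+ n+ / w n, so w+ n is a recombinant gamete class with expected frequency r/2 = 0.205/2 = 0.1025.
Expected number = 0.1025 × 400 = 41.00 ≈ 41.

41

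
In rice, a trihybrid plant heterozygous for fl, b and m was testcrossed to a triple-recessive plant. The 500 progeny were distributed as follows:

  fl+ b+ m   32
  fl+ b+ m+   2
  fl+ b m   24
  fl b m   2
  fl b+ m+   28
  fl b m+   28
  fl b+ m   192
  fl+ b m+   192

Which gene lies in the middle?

The two most frequent reciprocal classes, fl+ b m+ and fl b+ m, are the parental types, so the F1 was fl+ b m+ / fl b+ m.
The two rarest classes, fl+ b+ m+ and fl b m, are the double crossovers. Comparing them with the parentals, only the b allele has switched, so b is the middle locus and the order is m – b – fl.

b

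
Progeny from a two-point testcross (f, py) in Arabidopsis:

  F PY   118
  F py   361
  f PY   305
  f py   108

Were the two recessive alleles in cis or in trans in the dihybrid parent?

The two most frequent classes are F py (361) and f PY (305); these are the parental (non-recombinant) types.
So the F1 carried F py on one chromosome and f PY on the other — the recessive alleles are on opposite chromosomes (trans / repulsion).

trans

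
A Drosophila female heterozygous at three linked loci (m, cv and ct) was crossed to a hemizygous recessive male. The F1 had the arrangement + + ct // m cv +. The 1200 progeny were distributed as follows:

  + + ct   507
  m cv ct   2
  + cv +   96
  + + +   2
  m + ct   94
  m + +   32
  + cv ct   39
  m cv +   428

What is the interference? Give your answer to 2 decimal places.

The two rarest classes, + + + and m cv ct, are the double crossovers. Comparing them with the parentals, only the ct allele has switched, so ct is the middle locus and the order is m – ct – cv.
m–ct: (190 + 4)/1200 = 0.1617; ct–cv: (71 + 4)/1200 = 0.0625.
Expected DCO frequency = 0.1617 × 0.0625 ≈ 0.01011; observed = 4/1200 ≈ 0.00333.
Coefficient of coincidence = 0.00333/0.01011 ≈ 0.33; interference = 1 − 0.33 = 0.67.

0.67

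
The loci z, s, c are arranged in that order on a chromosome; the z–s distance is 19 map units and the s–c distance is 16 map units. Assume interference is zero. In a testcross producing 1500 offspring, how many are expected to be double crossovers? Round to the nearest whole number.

Map distances give recombination frequencies of 0.190 and 0.160 for the two intervals.
With no interference, expected double-crossover frequency = 0.190 × 0.160 = 0.03040.
Expected number = 0.03040 × 1500 = 45.60 ≈ 46.

46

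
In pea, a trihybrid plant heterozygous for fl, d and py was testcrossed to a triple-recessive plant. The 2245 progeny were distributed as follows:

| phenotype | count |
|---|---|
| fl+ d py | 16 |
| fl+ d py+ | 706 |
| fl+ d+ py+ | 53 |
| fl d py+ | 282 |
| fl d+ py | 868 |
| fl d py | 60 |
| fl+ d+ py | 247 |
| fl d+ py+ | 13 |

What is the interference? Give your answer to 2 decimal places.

The two most frequent reciprocal classes, fl+ d py+ and fl d+ py, are the parental types, so the F1 was fl+ d py+ / fl d+ py.
The two rarest classes, fl+ d py and fl d+ py+, are the double crossovers. Comparing them with the parentals, only the py allele has switched, so py is the middle locus and the order is d – py – fl.
d–py: (113 + 29)/2245 = 0.0633; py–fl: (529 + 29)/2245 = 0.2486.
Expected DCO frequency = 0.0633 × 0.2486 ≈ 0.01574; observed = 29/2245 ≈ 0.01292.
Coefficient of coincidence = 0.01292/0.01574 ≈ 0.82; interference = 1 − 0.82 = 0.18.

0.18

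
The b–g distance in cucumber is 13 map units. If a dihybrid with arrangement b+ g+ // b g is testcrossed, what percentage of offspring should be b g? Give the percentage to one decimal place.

A map distance of 13 map units corresponds to a recombination frequency of 0.130.
The F1 is b+ g+ / b g, so b g is a parental gamete class with expected frequency (1 − r)/2 = 0.870/2 = 0.4350.
That is 0.4350 = 43.5% of the progeny.

43.5%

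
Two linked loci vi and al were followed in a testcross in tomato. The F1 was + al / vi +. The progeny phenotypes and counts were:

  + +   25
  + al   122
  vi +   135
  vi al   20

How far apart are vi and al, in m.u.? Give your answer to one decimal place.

The recombinant classes are + + and vi al: 25 + 20 = 45.
Recombination frequency = 45/302 = 0.1490 ≈ 14.9%, i.e. 14.9 m.u.

14.9 m.u.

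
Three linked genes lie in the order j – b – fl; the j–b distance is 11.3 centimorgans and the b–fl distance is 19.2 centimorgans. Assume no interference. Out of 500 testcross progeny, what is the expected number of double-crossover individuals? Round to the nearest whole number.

11

Map distances give recombination frequencies of 0.113 and 0.192 for the two intervals.
With no interference, expected double-crossover frequency = 0.113 × 0.192 = 0.02170.
Expected number = 0.02170 × 500 = 10.85 ≈ 11.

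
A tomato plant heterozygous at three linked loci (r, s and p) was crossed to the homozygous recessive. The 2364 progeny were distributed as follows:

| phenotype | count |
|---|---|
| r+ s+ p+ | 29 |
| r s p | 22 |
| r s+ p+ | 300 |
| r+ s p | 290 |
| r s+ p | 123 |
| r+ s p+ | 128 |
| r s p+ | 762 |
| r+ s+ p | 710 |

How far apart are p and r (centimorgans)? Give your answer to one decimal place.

The two most frequent reciprocal classes, r s p+ and r+ s+ p, are the parental types, so the F1 was r s p+ / r+ s+ p.
The two rarest classes, r s p and r+ s+ p+, are the double crossovers. Comparing them with the parentals, only the p allele has switched, so p is the middle locus and the order is s – p – r.
Crossovers in the p–r interval produce the single-crossover classes r+ s p+ and r s+ p (128 + 123 = 251) plus the double crossovers (51).
RF(p–r) = (251 + 51) / 2364 = 302/2364 = 0.1277 → 12.8 centimorgans.

12.8 centimorgans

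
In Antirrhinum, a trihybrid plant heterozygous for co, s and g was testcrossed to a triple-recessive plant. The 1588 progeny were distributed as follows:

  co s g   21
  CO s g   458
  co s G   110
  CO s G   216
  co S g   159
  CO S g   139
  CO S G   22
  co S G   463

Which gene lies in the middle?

co

The two most frequent reciprocal classes, co S G and CO s g, are the parental types, so the F1 was co S G / CO s g.
The two rarest classes, CO S G and co s g, are the double crossovers. Comparing them with the parentals, only the co allele has switched, so co is the middle locus and the order is g – co – s.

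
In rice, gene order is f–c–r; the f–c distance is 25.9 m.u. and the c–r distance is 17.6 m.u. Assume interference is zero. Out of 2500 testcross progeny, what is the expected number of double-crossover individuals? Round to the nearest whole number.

Map distances give recombination frequencies of 0.259 and 0.176 for the two intervals.
With no interference, expected double-crossover frequency = 0.259 × 0.176 = 0.04558.
Expected number = 0.04558 × 2500 = 113.96 ≈ 114.

114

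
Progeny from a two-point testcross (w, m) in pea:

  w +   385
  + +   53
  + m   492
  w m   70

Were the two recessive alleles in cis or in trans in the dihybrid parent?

The two most frequent classes are + m (492) and w + (385); these are the parental (non-recombinant) types.
So the F1 carried + m on one chromosome and w + on the other — the recessive alleles are on opposite chromosomes (trans / repulsion).

trans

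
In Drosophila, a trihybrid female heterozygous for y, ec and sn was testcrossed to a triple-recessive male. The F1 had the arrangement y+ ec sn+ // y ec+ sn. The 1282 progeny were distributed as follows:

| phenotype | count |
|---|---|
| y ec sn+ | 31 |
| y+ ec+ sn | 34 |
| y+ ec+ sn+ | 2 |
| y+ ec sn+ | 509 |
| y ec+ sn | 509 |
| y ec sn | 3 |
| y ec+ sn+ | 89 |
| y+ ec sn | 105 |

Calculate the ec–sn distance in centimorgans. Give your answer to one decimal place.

15.5 centimorgans

The two rarest classes, y+ ec+ sn+ and y ec sn, are the double crossovers. Comparing them with the parentals, only the ec allele has switched, so ec is the middle locus and the order is y – ec – sn.
Crossovers in the ec–sn interval produce the single-crossover classes y+ ec sn and y ec+ sn+ (105 + 89 = 194) plus the double crossovers (5).
RF(ec–sn) = (194 + 5) / 1282 = 199/1282 = 0.1552 → 15.5 centimorgans.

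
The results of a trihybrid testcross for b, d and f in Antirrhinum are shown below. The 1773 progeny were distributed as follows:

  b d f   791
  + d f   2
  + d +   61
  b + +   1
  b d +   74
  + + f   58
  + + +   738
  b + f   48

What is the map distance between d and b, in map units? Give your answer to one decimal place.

6.3 map units

The two most frequent reciprocal classes, b d f and + + +, are the parental types, so the F1 was b d f / + + +.
The two rarest classes, + d f and b + +, are the double crossovers. Comparing them with the parentals, only the b allele has switched, so b is the middle locus and the order is d – b – f.
Crossovers in the d–b interval produce the single-crossover classes b + f and + d + (48 + 61 = 109) plus the double crossovers (3).
RF(d–b) = (109 + 3) / 1773 = 112/1773 = 0.0632 → 6.3 map units.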